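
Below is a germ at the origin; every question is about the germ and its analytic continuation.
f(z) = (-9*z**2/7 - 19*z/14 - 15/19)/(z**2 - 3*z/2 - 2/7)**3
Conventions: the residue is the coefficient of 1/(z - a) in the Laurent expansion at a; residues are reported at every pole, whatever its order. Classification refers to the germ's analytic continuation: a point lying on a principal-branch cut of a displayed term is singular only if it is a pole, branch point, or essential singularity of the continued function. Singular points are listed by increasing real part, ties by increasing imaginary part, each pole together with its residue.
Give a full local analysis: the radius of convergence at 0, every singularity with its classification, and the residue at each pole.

Radius of convergence at 0: -3/4 + (1/28)*sqrt(665).
At 3/4 - (1/28)*sqrt(665): a pole of order 3; residue (77472/3258025)*sqrt(665).
At 3/4 + (1/28)*sqrt(665): a pole of order 3; residue -(77472/3258025)*sqrt(665).

Denominator factor (z**2 - 3*z/2 - 2/7)^3: discriminant 95/28, real irrational roots 3/4 + (1/28)*sqrt(665) and 3/4 - (1/28)*sqrt(665); poles of order 3, moduli 3/4 + (1/28)*sqrt(665) and -3/4 + (1/28)*sqrt(665).
The radius of convergence is the smallest modulus among the singular points: -3/4 + (1/28)*sqrt(665).
The factor z**2 - 3*z/2 - 2/7 splits as (z - a)(z - a') with a = 3/4 - (1/28)*sqrt(665), a' = 3/4 + (1/28)*sqrt(665). At the order-3 pole a set g(z) = (z - a)^3*f(z) = [-9*z**2/7 - 19*z/14 - 15/19] / (z - a')^3.
Order-3 pole: residue = g''(a)/2; g''(3/4 - (1/28)*sqrt(665)) = (154944/3258025)*sqrt(665), so the residue is (77472/3258025)*sqrt(665).
The factor z**2 - 3*z/2 - 2/7 splits as (z - a)(z - a') with a = 3/4 + (1/28)*sqrt(665), a' = 3/4 - (1/28)*sqrt(665). At the order-3 pole a set g(z) = (z - a)^3*f(z) = [-9*z**2/7 - 19*z/14 - 15/19] / (z - a')^3.
Order-3 pole: residue = g''(a)/2; g''(3/4 + (1/28)*sqrt(665)) = -(154944/3258025)*sqrt(665), so the residue is -(77472/3258025)*sqrt(665).
List the singular points by increasing real part (a conjugate pair: the negative imaginary part first).


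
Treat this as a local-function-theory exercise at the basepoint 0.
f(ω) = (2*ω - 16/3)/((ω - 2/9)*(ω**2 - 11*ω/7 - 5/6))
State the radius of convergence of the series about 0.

The radius of convergence is 2/9.

Denominator factor (ω - 2/9): pole of order 1 at 2/9, modulus 2/9.
Denominator factor (ω**2 - 11*ω/7 - 5/6): discriminant 853/147, real irrational roots 11/14 + (1/42)*sqrt(2559) and 11/14 - (1/42)*sqrt(2559); poles of order 1, moduli 11/14 + (1/42)*sqrt(2559) and -11/14 + (1/42)*sqrt(2559).
The radius of convergence is the smallest modulus among the singular points: 2/9.


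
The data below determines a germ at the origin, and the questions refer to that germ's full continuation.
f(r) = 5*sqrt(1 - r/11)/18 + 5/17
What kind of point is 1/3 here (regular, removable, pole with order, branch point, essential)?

There is no denominator, hence no pole anywhere.
Branch term sqrt(1 - r/(11)): argument at 1/3 is 32/33, nonzero, so 1/3 is not its branch point (a point on a principal cut is still regular for the continued germ).
So the germ continues analytically to 1/3.

The point is a regular point.


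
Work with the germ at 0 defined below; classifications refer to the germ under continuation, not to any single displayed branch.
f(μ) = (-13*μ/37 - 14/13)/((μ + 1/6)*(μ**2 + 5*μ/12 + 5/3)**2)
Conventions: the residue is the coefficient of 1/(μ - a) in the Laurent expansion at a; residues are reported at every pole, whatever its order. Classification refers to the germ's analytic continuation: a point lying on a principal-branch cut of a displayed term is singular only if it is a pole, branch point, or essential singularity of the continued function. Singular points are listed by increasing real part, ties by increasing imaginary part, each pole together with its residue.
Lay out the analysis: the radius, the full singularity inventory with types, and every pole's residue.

Denominator factor (μ**2 + 5*μ/12 + 5/3)^2: discriminant -935/144, complex-conjugate roots (-5/24) + ((1/24)*sqrt(935))*i and (-5/24) - ((1/24)*sqrt(935))*i; poles of order 2, moduli (1/3)*sqrt(15) and (1/3)*sqrt(15).
Denominator factor (μ + 1/6): pole of order 1 at -1/6, modulus 1/6.
The radius of convergence is the smallest modulus among the singular points: 1/6.
The factor μ**2 + 5*μ/12 + 5/3 splits as (μ - a)(μ - a') with a = (-5/24) - ((1/24)*sqrt(935))*i, a' = (-5/24) + ((1/24)*sqrt(935))*i. At the order-2 pole a set g(μ) = (μ - a)^2*f(μ) = [(-13*μ/37 - 14/13)/(μ + 1/6)] / (μ - a')^2.
Order-2 pole: residue = g'(a); g'((-5/24) - ((1/24)*sqrt(935))*i) = (47024/243867) - ((230145776/213194628075)*sqrt(935))*i, so the residue is (47024/243867) - ((230145776/213194628075)*sqrt(935))*i.
The factor μ**2 + 5*μ/12 + 5/3 splits as (μ - a)(μ - a') with a = (-5/24) + ((1/24)*sqrt(935))*i, a' = (-5/24) - ((1/24)*sqrt(935))*i. At the order-2 pole a set g(μ) = (μ - a)^2*f(μ) = [(-13*μ/37 - 14/13)/(μ + 1/6)] / (μ - a')^2.
Order-2 pole: residue = g'(a); g'((-5/24) + ((1/24)*sqrt(935))*i) = (47024/243867) + ((230145776/213194628075)*sqrt(935))*i, so the residue is (47024/243867) + ((230145776/213194628075)*sqrt(935))*i.
At the order-1 pole -1/6 set g(μ) = (μ - (-1/6))*f(μ) = (-13*μ/37 - 14/13)/(μ**2 + 5*μ/12 + 5/3)**2.
Simple pole: residue = g(a) at a = -1/6, which is -94048/243867.
List the singular points by increasing real part (a conjugate pair: the negative imaginary part first).

Radius of convergence at 0: 1/6.
At (-5/24) - ((1/24)*sqrt(935))*i: a pole of order 2; residue (47024/243867) - ((230145776/213194628075)*sqrt(935))*i.
At (-5/24) + ((1/24)*sqrt(935))*i: a pole of order 2; residue (47024/243867) + ((230145776/213194628075)*sqrt(935))*i.
At -1/6: a pole of order 1; residue -94048/243867.


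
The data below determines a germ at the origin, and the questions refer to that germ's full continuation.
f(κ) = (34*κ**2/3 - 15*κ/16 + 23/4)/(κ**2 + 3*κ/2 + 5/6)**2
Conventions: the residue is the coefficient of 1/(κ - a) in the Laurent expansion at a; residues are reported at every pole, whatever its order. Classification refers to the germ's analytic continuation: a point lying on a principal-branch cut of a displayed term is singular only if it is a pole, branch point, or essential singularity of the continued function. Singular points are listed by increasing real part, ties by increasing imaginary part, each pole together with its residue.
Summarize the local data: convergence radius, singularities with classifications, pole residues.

Radius of convergence at 0: (1/6)*sqrt(30).
At (-3/4) - ((1/12)*sqrt(39))*i: a pole of order 2; residue ((9157/2028)*sqrt(39))*i.
At (-3/4) + ((1/12)*sqrt(39))*i: a pole of order 2; residue -((9157/2028)*sqrt(39))*i.

Denominator factor (κ**2 + 3*κ/2 + 5/6)^2: discriminant -13/12, complex-conjugate roots (-3/4) + ((1/12)*sqrt(39))*i and (-3/4) - ((1/12)*sqrt(39))*i; poles of order 2, moduli (1/6)*sqrt(30) and (1/6)*sqrt(30).
The radius of convergence is the smallest modulus among the singular points: (1/6)*sqrt(30).
The factor κ**2 + 3*κ/2 + 5/6 splits as (κ - a)(κ - a') with a = (-3/4) - ((1/12)*sqrt(39))*i, a' = (-3/4) + ((1/12)*sqrt(39))*i. At the order-2 pole a set g(κ) = (κ - a)^2*f(κ) = [34*κ**2/3 - 15*κ/16 + 23/4] / (κ - a')^2.
Order-2 pole: residue = g'(a); g'((-3/4) - ((1/12)*sqrt(39))*i) = ((9157/2028)*sqrt(39))*i, so the residue is ((9157/2028)*sqrt(39))*i.
The factor κ**2 + 3*κ/2 + 5/6 splits as (κ - a)(κ - a') with a = (-3/4) + ((1/12)*sqrt(39))*i, a' = (-3/4) - ((1/12)*sqrt(39))*i. At the order-2 pole a set g(κ) = (κ - a)^2*f(κ) = [34*κ**2/3 - 15*κ/16 + 23/4] / (κ - a')^2.
Order-2 pole: residue = g'(a); g'((-3/4) + ((1/12)*sqrt(39))*i) = -((9157/2028)*sqrt(39))*i, so the residue is -((9157/2028)*sqrt(39))*i.
List the singular points by increasing real part (a conjugate pair: the negative imaginary part first).


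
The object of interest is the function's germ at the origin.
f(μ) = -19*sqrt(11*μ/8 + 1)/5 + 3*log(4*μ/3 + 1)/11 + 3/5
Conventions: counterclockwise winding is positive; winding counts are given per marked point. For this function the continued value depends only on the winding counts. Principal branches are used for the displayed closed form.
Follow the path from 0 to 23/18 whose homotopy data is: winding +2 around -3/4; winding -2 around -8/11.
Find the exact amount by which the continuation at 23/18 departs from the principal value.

The rational part is single-valued and drops out of the difference; each branch term changes only by its own monodromy.
(-19/5)*sqrt(1 - μ/(-8/11)): winding -2 is even, the square root returns to the same sheet, contribution 0.
(3/11)*log(1 - μ/(-3/4)): each positive loop around -3/4 adds 2*pi*i to the log, so winding +2 contributes (3/11)*(2)*2*pi*i = (12/11)*pi*i.
Summing the contributions at μ = 23/18 gives (12/11)*pi*i.

Continued minus principal equals (12/11)*pi*i.


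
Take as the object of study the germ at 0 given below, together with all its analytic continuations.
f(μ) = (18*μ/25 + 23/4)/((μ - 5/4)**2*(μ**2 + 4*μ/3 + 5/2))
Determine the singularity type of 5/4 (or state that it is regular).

The denominator factor μ - 5/4 vanishes at 5/4 and appears to the power 2; the numerator there equals 133/20, nonzero, and no other factor vanishes.
Hence a pole whose order is the multiplicity, 2.

The point is a pole of order 2.


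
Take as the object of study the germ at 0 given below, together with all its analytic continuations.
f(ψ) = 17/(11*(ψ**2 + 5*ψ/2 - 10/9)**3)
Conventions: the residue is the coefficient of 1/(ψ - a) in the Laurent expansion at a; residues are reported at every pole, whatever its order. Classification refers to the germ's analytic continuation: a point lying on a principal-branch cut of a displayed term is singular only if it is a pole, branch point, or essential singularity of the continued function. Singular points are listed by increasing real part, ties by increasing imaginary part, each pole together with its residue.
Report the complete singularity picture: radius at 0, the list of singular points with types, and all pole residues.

Radius of convergence at 0: -5/4 + (1/12)*sqrt(385).
At -5/4 - (1/12)*sqrt(385): a pole of order 3; residue -(793152/627732875)*sqrt(385).
At -5/4 + (1/12)*sqrt(385): a pole of order 3; residue (793152/627732875)*sqrt(385).

Denominator factor (ψ**2 + 5*ψ/2 - 10/9)^3: discriminant 385/36, real irrational roots -5/4 + (1/12)*sqrt(385) and -5/4 - (1/12)*sqrt(385); poles of order 3, moduli -5/4 + (1/12)*sqrt(385) and 5/4 + (1/12)*sqrt(385).
The radius of convergence is the smallest modulus among the singular points: -5/4 + (1/12)*sqrt(385).
The factor ψ**2 + 5*ψ/2 - 10/9 splits as (ψ - a)(ψ - a') with a = -5/4 - (1/12)*sqrt(385), a' = -5/4 + (1/12)*sqrt(385). At the order-3 pole a set g(ψ) = (ψ - a)^3*f(ψ) = [17/11] / (ψ - a')^3.
Order-3 pole: residue = g''(a)/2; g''(-5/4 - (1/12)*sqrt(385)) = -(1586304/627732875)*sqrt(385), so the residue is -(793152/627732875)*sqrt(385).
The factor ψ**2 + 5*ψ/2 - 10/9 splits as (ψ - a)(ψ - a') with a = -5/4 + (1/12)*sqrt(385), a' = -5/4 - (1/12)*sqrt(385). At the order-3 pole a set g(ψ) = (ψ - a)^3*f(ψ) = [17/11] / (ψ - a')^3.
Order-3 pole: residue = g''(a)/2; g''(-5/4 + (1/12)*sqrt(385)) = (1586304/627732875)*sqrt(385), so the residue is (793152/627732875)*sqrt(385).
List the singular points by increasing real part (a conjugate pair: the negative imaginary part first).


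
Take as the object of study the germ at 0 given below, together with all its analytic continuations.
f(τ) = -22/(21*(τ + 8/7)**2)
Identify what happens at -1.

The point is a regular point.

Denominator factors: τ + 8/7 = 1/7 at τ = -1 — none vanishes.
So the germ continues analytically to -1.


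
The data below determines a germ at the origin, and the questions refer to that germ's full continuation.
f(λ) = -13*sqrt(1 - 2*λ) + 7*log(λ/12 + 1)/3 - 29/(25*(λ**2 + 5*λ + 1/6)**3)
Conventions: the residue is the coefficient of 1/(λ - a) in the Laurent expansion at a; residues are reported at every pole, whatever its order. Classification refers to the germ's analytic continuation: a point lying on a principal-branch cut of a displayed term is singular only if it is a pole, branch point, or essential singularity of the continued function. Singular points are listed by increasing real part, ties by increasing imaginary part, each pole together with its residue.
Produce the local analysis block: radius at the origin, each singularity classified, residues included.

Radius of convergence at 0: 5/2 - (1/6)*sqrt(219).
At -12: a logarithmic branch point.
At -5/2 - (1/6)*sqrt(219): a pole of order 3; residue (1566/9725425)*sqrt(219).
At -5/2 + (1/6)*sqrt(219): a pole of order 3; residue -(1566/9725425)*sqrt(219).
At 1/2: an algebraic (square-root) branch point.

Denominator factor (λ**2 + 5*λ + 1/6)^3: discriminant 73/3, real irrational roots -5/2 + (1/6)*sqrt(219) and -5/2 - (1/6)*sqrt(219); poles of order 3, moduli 5/2 - (1/6)*sqrt(219) and 5/2 + (1/6)*sqrt(219).
Branch term (-13)*sqrt(1 - λ/(1/2)): its argument vanishes at λ = 1/2, a square-root branch point, modulus 1/2.
Branch term (7/3)*log(1 - λ/(-12)): its argument vanishes at λ = -12, a logarithmic branch point, modulus 12.
The radius of convergence is the smallest modulus among the singular points: 5/2 - (1/6)*sqrt(219).
The branch terms are analytic at -5/2 - (1/6)*sqrt(219) and contribute nothing to the residue; only the rational part matters.
The factor λ**2 + 5*λ + 1/6 splits as (λ - a)(λ - a') with a = -5/2 - (1/6)*sqrt(219), a' = -5/2 + (1/6)*sqrt(219). At the order-3 pole a set g(λ) = (λ - a)^3*(rational part) = [-29/25] / (λ - a')^3.
Order-3 pole: residue = g''(a)/2; g''(-5/2 - (1/6)*sqrt(219)) = (3132/9725425)*sqrt(219), so the residue is (1566/9725425)*sqrt(219).
The branch terms are analytic at -5/2 + (1/6)*sqrt(219) and contribute nothing to the residue; only the rational part matters.
The factor λ**2 + 5*λ + 1/6 splits as (λ - a)(λ - a') with a = -5/2 + (1/6)*sqrt(219), a' = -5/2 - (1/6)*sqrt(219). At the order-3 pole a set g(λ) = (λ - a)^3*(rational part) = [-29/25] / (λ - a')^3.
Order-3 pole: residue = g''(a)/2; g''(-5/2 + (1/6)*sqrt(219)) = -(3132/9725425)*sqrt(219), so the residue is -(1566/9725425)*sqrt(219).
List the singular points by increasing real part (a conjugate pair: the negative imaginary part first).


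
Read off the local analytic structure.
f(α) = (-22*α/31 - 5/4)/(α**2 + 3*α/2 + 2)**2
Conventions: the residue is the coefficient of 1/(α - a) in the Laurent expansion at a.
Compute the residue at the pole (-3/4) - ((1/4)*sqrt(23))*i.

The factor α**2 + 3*α/2 + 2 splits as (α - a)(α - a') with a = (-3/4) - ((1/4)*sqrt(23))*i, a' = (-3/4) + ((1/4)*sqrt(23))*i. At the order-2 pole a set g(α) = (α - a)^2*f(α) = [-22*α/31 - 5/4] / (α - a')^2.
Order-2 pole: residue = g'(a); g'((-3/4) - ((1/4)*sqrt(23))*i) = -((356/16399)*sqrt(23))*i, so the residue is -((356/16399)*sqrt(23))*i.

The residue is -((356/16399)*sqrt(23))*i.


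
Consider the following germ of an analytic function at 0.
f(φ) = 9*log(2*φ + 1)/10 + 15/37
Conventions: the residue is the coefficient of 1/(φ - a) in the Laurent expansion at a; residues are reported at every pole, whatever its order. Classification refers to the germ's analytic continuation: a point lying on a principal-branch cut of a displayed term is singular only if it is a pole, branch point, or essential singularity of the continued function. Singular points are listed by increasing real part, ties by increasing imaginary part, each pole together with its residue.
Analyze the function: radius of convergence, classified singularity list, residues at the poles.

Radius of convergence at 0: 1/2.
At -1/2: a logarithmic branch point.

Branch term (9/10)*log(1 - φ/(-1/2)): its argument vanishes at φ = -1/2, a logarithmic branch point, modulus 1/2.
The radius of convergence is the smallest modulus among the singular points: 1/2.


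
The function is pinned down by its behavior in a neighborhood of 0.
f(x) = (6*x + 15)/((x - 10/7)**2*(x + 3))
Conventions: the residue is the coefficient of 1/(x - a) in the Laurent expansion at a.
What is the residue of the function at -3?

At the order-1 pole -3 set g(x) = (x - (-3))*f(x) = (6*x + 15)/(x - 10/7)**2.
Simple pole: residue = g(a) at a = -3, which is -147/961.

The residue is -147/961.


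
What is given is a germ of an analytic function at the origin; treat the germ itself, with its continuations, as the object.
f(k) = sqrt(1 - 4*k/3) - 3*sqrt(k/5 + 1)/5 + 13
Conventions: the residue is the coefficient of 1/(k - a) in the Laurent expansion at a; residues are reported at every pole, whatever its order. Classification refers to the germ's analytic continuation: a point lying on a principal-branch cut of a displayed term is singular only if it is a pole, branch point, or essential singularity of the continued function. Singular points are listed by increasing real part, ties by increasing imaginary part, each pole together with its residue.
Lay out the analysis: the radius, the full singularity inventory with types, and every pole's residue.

Branch term (1)*sqrt(1 - k/(3/4)): its argument vanishes at k = 3/4, a square-root branch point, modulus 3/4.
Branch term (-3/5)*sqrt(1 - k/(-5)): its argument vanishes at k = -5, a square-root branch point, modulus 5.
The radius of convergence is the smallest modulus among the singular points: 3/4.
List the singular points by increasing real part (a conjugate pair: the negative imaginary part first).

Radius of convergence at 0: 3/4.
At -5: an algebraic (square-root) branch point.
At 3/4: an algebraic (square-root) branch point.


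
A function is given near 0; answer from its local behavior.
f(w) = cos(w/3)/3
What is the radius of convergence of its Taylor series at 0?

The radius of convergence is infinite.

The factor cos(w/3) is entire and contributes no finite singular point.
The polynomial part has no poles.
No finite singular points: the Taylor series at 0 converges everywhere.


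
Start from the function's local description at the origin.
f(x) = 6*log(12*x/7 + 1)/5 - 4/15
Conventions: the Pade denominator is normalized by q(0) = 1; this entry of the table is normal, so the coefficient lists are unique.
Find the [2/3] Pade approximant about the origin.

Taylor coefficients needed (expand at 0): a_0 = -4/15, a_1 = 72/35, a_2 = -432/245, a_3 = 3456/1715, a_4 = -31104/12005, a_5 = 1492992/420175.
Write the denominator as Q(x) = 1 + q1*x + q2*x^2 + q3*x^3. Requiring Q*f - P = O(x^6) with deg P <= 2 kills the coefficients of x^3..x^5 in Q*f:
  x^3: a_3 + q1*a_2 + q2*a_1 + q3*a_0 = 0, i.e. 3456/1715 + (-432/245)*q1 + (72/35)*q2 + (-4/15)*q3 = 0.
  x^4: a_4 + q1*a_3 + q2*a_2 + q3*a_1 = 0, i.e. -31104/12005 + (3456/1715)*q1 + (-432/245)*q2 + (72/35)*q3 = 0.
  x^5: a_5 + q1*a_4 + q2*a_3 + q3*a_2 = 0, i.e. 1492992/420175 + (-31104/12005)*q1 + (3456/1715)*q2 + (-432/245)*q3 = 0.
Solving this linear system: q1 = 1692/875, q2 = 4104/6125, q3 = -2592/42875.
The numerator is Q*f truncated at degree 2: P0 = a_0 = -4/15; P1 = a_1 + q1*a_0 = 6744/4375; P2 = a_2 + q1*a_1 + q2*a_0 = 62352/30625.

The Pade approximant has numerator coefficients [-4/15, 6744/4375, 62352/30625]; denominator coefficients [1, 1692/875, 4104/6125, -2592/42875].


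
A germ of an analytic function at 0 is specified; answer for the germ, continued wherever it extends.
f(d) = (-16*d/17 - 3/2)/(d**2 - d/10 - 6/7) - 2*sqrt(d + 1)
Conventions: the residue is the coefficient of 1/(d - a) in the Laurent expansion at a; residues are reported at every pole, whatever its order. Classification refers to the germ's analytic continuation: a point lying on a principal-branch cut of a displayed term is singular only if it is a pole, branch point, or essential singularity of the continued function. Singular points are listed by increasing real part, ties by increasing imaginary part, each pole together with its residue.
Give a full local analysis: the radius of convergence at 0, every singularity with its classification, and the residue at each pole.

Radius of convergence at 0: -1/20 + (1/140)*sqrt(16849).
At -1: an algebraic (square-root) branch point.
At 1/20 - (1/140)*sqrt(16849): a pole of order 1; residue -8/17 + (263/40919)*sqrt(16849).
At 1/20 + (1/140)*sqrt(16849): a pole of order 1; residue -8/17 - (263/40919)*sqrt(16849).

Denominator factor (d**2 - d/10 - 6/7): discriminant 2407/700, real irrational roots 1/20 + (1/140)*sqrt(16849) and 1/20 - (1/140)*sqrt(16849); poles of order 1, moduli 1/20 + (1/140)*sqrt(16849) and -1/20 + (1/140)*sqrt(16849).
Branch term (-2)*sqrt(1 - d/(-1)): its argument vanishes at d = -1, a square-root branch point, modulus 1.
The radius of convergence is the smallest modulus among the singular points: -1/20 + (1/140)*sqrt(16849).
The branch term is analytic at 1/20 - (1/140)*sqrt(16849) and contributes nothing to the residue; only the rational part matters.
The factor d**2 - d/10 - 6/7 splits as (d - a)(d - a') with a = 1/20 - (1/140)*sqrt(16849), a' = 1/20 + (1/140)*sqrt(16849). At the order-1 pole a set g(d) = (d - a)*(rational part) = [-16*d/17 - 3/2] / (d - a').
Simple pole: residue = g(a) at a = 1/20 - (1/140)*sqrt(16849), which is -8/17 + (263/40919)*sqrt(16849).
The branch term is analytic at 1/20 + (1/140)*sqrt(16849) and contributes nothing to the residue; only the rational part matters.
The factor d**2 - d/10 - 6/7 splits as (d - a)(d - a') with a = 1/20 + (1/140)*sqrt(16849), a' = 1/20 - (1/140)*sqrt(16849). At the order-1 pole a set g(d) = (d - a)*(rational part) = [-16*d/17 - 3/2] / (d - a').
Simple pole: residue = g(a) at a = 1/20 + (1/140)*sqrt(16849), which is -8/17 - (263/40919)*sqrt(16849).
List the singular points by increasing real part (a conjugate pair: the negative imaginary part first).


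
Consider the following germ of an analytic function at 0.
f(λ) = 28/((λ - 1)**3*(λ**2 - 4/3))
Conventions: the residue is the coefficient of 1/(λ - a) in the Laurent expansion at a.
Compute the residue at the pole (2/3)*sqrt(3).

The residue is 1638 + (945)*sqrt(3).

The factor λ**2 - 4/3 splits as (λ - a)(λ - a') with a = (2/3)*sqrt(3), a' = -(2/3)*sqrt(3). At the order-1 pole a set g(λ) = (λ - a)*f(λ) = [28/(λ - 1)**3] / (λ - a').
Simple pole: residue = g(a) at a = (2/3)*sqrt(3), which is 1638 + (945)*sqrt(3).


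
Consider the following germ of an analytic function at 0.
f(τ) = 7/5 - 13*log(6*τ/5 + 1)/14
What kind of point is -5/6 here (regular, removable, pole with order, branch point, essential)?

The point is a logarithmic branch point.

The term (-13/14)*log(1 - τ/(-5/6)) has argument 1 - -5/6/(-5/6) = 0 at -5/6: a logarithmic (infinitely-sheeted) branch point; the remaining terms are analytic or single-valued there.


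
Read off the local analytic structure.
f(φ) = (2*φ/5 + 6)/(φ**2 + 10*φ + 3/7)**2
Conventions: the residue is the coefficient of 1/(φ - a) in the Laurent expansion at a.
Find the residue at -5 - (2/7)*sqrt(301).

The factor φ**2 + 10*φ + 3/7 splits as (φ - a)(φ - a') with a = -5 - (2/7)*sqrt(301), a' = -5 + (2/7)*sqrt(301). At the order-2 pole a set g(φ) = (φ - a)^2*f(φ) = [2*φ/5 + 6] / (φ - a')^2.
Order-2 pole: residue = g'(a); g'(-5 - (2/7)*sqrt(301)) = (7/14792)*sqrt(301), so the residue is (7/14792)*sqrt(301).

The residue is (7/14792)*sqrt(301).


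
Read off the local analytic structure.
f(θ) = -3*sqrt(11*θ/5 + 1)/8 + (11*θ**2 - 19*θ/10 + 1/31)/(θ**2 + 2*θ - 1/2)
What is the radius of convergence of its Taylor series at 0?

The radius of convergence is -1 + (1/2)*sqrt(6).

Denominator factor (θ**2 + 2*θ - 1/2): discriminant 6, real irrational roots -1 + (1/2)*sqrt(6) and -1 - (1/2)*sqrt(6); poles of order 1, moduli -1 + (1/2)*sqrt(6) and 1 + (1/2)*sqrt(6).
Branch term (-3/8)*sqrt(1 - θ/(-5/11)): its argument vanishes at θ = -5/11, a square-root branch point, modulus 5/11.
The radius of convergence is the smallest modulus among the singular points: -1 + (1/2)*sqrt(6).


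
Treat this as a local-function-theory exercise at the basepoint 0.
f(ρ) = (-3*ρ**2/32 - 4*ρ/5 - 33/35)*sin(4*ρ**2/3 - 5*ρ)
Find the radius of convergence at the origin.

The factor sin(4*ρ**2/3 - 5*ρ) is entire and contributes no finite singular point.
The polynomial part has no poles.
No finite singular points: the Taylor series at 0 converges everywhere.

The radius of convergence is infinite.


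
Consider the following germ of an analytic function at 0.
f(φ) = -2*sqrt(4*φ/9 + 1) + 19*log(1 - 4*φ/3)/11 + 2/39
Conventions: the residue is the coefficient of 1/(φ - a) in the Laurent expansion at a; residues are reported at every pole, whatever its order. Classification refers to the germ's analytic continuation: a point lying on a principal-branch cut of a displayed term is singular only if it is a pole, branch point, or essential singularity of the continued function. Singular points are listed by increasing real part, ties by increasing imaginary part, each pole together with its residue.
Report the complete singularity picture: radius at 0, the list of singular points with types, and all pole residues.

Radius of convergence at 0: 3/4.
At -9/4: an algebraic (square-root) branch point.
At 3/4: a logarithmic branch point.

Branch term (19/11)*log(1 - φ/(3/4)): its argument vanishes at φ = 3/4, a logarithmic branch point, modulus 3/4.
Branch term (-2)*sqrt(1 - φ/(-9/4)): its argument vanishes at φ = -9/4, a square-root branch point, modulus 9/4.
The radius of convergence is the smallest modulus among the singular points: 3/4.
List the singular points by increasing real part (a conjugate pair: the negative imaginary part first).


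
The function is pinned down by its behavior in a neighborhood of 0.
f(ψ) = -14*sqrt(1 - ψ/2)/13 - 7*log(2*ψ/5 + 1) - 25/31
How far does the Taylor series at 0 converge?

The radius of convergence is 2.

Branch term (-7)*log(1 - ψ/(-5/2)): its argument vanishes at ψ = -5/2, a logarithmic branch point, modulus 5/2.
Branch term (-14/13)*sqrt(1 - ψ/(2)): its argument vanishes at ψ = 2, a square-root branch point, modulus 2.
The radius of convergence is the smallest modulus among the singular points: 2.


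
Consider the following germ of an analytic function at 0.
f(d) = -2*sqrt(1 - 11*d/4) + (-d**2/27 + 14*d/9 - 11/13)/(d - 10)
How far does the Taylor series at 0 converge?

The radius of convergence is 4/11.

Denominator factor (d - 10): pole of order 1 at 10, modulus 10.
Branch term (-2)*sqrt(1 - d/(4/11)): its argument vanishes at d = 4/11, a square-root branch point, modulus 4/11.
The radius of convergence is the smallest modulus among the singular points: 4/11.


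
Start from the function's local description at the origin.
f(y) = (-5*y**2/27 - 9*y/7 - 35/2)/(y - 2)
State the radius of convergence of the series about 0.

The radius of convergence is 2.

Denominator factor (y - 2): pole of order 1 at 2, modulus 2.
The radius of convergence is the smallest modulus among the singular points: 2.


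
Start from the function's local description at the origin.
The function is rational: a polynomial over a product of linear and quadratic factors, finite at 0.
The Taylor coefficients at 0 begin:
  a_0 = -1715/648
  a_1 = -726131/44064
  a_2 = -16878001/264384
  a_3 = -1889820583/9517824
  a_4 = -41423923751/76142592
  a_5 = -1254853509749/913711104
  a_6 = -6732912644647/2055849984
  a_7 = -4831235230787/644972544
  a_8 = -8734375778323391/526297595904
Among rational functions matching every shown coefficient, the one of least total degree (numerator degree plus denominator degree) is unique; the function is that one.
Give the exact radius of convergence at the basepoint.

The radius of convergence is 4/7.

No rational of total degree below 7 reproduces all 9 coefficients; solving the [1/6] Pade equations on them gives f(j) = (29*j/17 - 5/3)/((j - 3/2)**3*(j - 4/7)**3), whose expansion matches every shown term.
Denominator factor (j - 3/2)^3: pole of order 3 at 3/2, modulus 3/2.
Denominator factor (j - 4/7)^3: pole of order 3 at 4/7, modulus 4/7.
The radius of convergence is the smallest modulus among the singular points: 4/7.


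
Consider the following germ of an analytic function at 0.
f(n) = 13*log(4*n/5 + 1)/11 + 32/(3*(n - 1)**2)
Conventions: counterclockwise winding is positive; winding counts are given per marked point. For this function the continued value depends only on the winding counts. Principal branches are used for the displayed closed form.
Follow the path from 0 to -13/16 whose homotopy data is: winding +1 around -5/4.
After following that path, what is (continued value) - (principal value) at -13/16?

The rational part is single-valued and drops out of the difference; each branch term changes only by its own monodromy.
(13/11)*log(1 - n/(-5/4)): each positive loop around -5/4 adds 2*pi*i to the log, so winding +1 contributes (13/11)*(1)*2*pi*i = (26/11)*pi*i.
Summing the contributions at n = -13/16 gives (26/11)*pi*i.

Continued minus principal equals (26/11)*pi*i.


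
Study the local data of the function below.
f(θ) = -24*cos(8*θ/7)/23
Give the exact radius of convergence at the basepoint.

The radius of convergence is infinite.

The factor cos(8*θ/7) is entire and contributes no finite singular point.
The polynomial part has no poles.
No finite singular points: the Taylor series at 0 converges everywhere.


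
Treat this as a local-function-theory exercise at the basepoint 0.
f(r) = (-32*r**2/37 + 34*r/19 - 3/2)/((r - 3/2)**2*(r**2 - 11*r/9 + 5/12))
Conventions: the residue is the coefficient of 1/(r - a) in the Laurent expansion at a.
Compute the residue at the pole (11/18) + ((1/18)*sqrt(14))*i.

The residue is (-8646/17575) + ((130551/246050)*sqrt(14))*i.

The factor r**2 - 11*r/9 + 5/12 splits as (r - a)(r - a') with a = (11/18) + ((1/18)*sqrt(14))*i, a' = (11/18) - ((1/18)*sqrt(14))*i. At the order-1 pole a set g(r) = (r - a)*f(r) = [(-32*r**2/37 + 34*r/19 - 3/2)/(r - 3/2)**2] / (r - a').
Simple pole: residue = g(a) at a = (11/18) + ((1/18)*sqrt(14))*i, which is (-8646/17575) + ((130551/246050)*sqrt(14))*i.


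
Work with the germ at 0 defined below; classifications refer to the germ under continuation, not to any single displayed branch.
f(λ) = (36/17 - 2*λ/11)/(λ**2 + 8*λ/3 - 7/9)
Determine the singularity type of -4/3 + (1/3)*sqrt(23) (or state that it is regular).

The point is a pole of order 1.

The denominator factor λ**2 + 8*λ/3 - 7/9 vanishes at -4/3 + (1/3)*sqrt(23) and appears to the power 1; the numerator there equals 1324/561 - (2/33)*sqrt(23), nonzero, and no other factor vanishes.
Hence a pole whose order is the multiplicity, 1.


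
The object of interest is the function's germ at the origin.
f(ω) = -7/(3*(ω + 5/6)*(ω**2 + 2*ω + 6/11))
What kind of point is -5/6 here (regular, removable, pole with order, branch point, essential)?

The point is a pole of order 1.

The denominator factor ω + 5/6 vanishes at -5/6 and appears to the power 1; the numerator there equals -7/3, nonzero, and no other factor vanishes.
Hence a pole whose order is the multiplicity, 1.


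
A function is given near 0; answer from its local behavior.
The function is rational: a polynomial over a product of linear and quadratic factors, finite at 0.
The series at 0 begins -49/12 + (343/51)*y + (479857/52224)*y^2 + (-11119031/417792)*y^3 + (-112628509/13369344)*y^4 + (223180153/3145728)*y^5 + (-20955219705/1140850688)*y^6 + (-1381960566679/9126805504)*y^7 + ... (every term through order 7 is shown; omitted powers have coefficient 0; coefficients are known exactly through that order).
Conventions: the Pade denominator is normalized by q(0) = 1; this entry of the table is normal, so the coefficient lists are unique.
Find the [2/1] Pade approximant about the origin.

Taylor coefficients needed (read off): a_0 = -49/12, a_1 = 343/51, a_2 = 479857/52224, a_3 = -11119031/417792.
Write the denominator as Q(y) = 1 + q1*y. Requiring Q*f - P = O(y^4) with deg P <= 2 kills the coefficients of y^3..y^3 in Q*f:
  y^3: a_3 + q1*a_2 = 0, i.e. -11119031/417792 + (479857/52224)*q1 = 0.
Solving this linear system: q1 = 32417/11192.
The numerator is Q*f truncated at degree 2: P0 = a_0 = -49/12; P1 = a_1 + q1*a_0 = -11647937/2283168; P2 = a_2 + q1*a_1 = 2094555911/73061376.

The Pade approximant has numerator coefficients [-49/12, -11647937/2283168, 2094555911/73061376]; denominator coefficients [1, 32417/11192].


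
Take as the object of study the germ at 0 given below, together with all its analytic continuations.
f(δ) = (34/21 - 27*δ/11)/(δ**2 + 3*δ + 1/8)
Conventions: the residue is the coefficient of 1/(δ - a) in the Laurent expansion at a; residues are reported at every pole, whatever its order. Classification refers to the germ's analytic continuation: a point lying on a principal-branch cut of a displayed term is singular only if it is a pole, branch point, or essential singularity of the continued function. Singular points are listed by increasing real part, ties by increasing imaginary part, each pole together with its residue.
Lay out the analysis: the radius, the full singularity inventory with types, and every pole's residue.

Denominator factor (δ**2 + 3*δ + 1/8): discriminant 17/2, real irrational roots -3/2 + (1/4)*sqrt(34) and -3/2 - (1/4)*sqrt(34); poles of order 1, moduli 3/2 - (1/4)*sqrt(34) and 3/2 + (1/4)*sqrt(34).
The radius of convergence is the smallest modulus among the singular points: 3/2 - (1/4)*sqrt(34).
The factor δ**2 + 3*δ + 1/8 splits as (δ - a)(δ - a') with a = -3/2 - (1/4)*sqrt(34), a' = -3/2 + (1/4)*sqrt(34). At the order-1 pole a set g(δ) = (δ - a)*f(δ) = [34/21 - 27*δ/11] / (δ - a').
Simple pole: residue = g(a) at a = -3/2 - (1/4)*sqrt(34), which is -27/22 - (2449/7854)*sqrt(34).
The factor δ**2 + 3*δ + 1/8 splits as (δ - a)(δ - a') with a = -3/2 + (1/4)*sqrt(34), a' = -3/2 - (1/4)*sqrt(34). At the order-1 pole a set g(δ) = (δ - a)*f(δ) = [34/21 - 27*δ/11] / (δ - a').
Simple pole: residue = g(a) at a = -3/2 + (1/4)*sqrt(34), which is -27/22 + (2449/7854)*sqrt(34).
List the singular points by increasing real part (a conjugate pair: the negative imaginary part first).

Radius of convergence at 0: 3/2 - (1/4)*sqrt(34).
At -3/2 - (1/4)*sqrt(34): a pole of order 1; residue -27/22 - (2449/7854)*sqrt(34).
At -3/2 + (1/4)*sqrt(34): a pole of order 1; residue -27/22 + (2449/7854)*sqrt(34).


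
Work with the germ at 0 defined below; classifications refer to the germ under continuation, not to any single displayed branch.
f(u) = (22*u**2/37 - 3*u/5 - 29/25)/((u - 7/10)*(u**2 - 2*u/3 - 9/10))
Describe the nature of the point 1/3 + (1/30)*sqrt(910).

The denominator factor u**2 - 2*u/3 - 9/10 vanishes at 1/3 + (1/30)*sqrt(910) and appears to the power 1; the numerator there equals -5767/8325 - (113/16650)*sqrt(910), nonzero, and no other factor vanishes.
Hence a pole whose order is the multiplicity, 1.

The point is a pole of order 1.


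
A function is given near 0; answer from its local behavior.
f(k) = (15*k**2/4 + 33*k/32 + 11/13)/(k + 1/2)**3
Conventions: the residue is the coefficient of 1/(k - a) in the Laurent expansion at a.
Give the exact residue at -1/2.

The residue is 15/4.

At the order-3 pole -1/2 set g(k) = (k - (-1/2))^3*f(k) = 15*k**2/4 + 33*k/32 + 11/13.
Order-3 pole: residue = g''(a)/2; g''(-1/2) = 15/2, so the residue is 15/4.


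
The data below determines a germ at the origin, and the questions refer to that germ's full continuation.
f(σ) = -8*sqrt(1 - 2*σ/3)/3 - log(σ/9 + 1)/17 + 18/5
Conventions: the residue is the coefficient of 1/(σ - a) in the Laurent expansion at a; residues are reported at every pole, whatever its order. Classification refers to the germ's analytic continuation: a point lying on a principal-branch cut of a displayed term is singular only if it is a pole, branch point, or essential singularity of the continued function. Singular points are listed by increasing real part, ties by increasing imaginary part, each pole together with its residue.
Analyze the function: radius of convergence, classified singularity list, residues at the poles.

Branch term (-8/3)*sqrt(1 - σ/(3/2)): its argument vanishes at σ = 3/2, a square-root branch point, modulus 3/2.
Branch term (-1/17)*log(1 - σ/(-9)): its argument vanishes at σ = -9, a logarithmic branch point, modulus 9.
The radius of convergence is the smallest modulus among the singular points: 3/2.
List the singular points by increasing real part (a conjugate pair: the negative imaginary part first).

Radius of convergence at 0: 3/2.
At -9: a logarithmic branch point.
At 3/2: an algebraic (square-root) branch point.


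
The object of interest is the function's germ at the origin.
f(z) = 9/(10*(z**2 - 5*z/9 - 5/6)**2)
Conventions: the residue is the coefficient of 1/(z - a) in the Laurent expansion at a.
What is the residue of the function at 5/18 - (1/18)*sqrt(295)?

The factor z**2 - 5*z/9 - 5/6 splits as (z - a)(z - a') with a = 5/18 - (1/18)*sqrt(295), a' = 5/18 + (1/18)*sqrt(295). At the order-2 pole a set g(z) = (z - a)^2*f(z) = [9/10] / (z - a')^2.
Order-2 pole: residue = g'(a); g'(5/18 - (1/18)*sqrt(295)) = (6561/435125)*sqrt(295), so the residue is (6561/435125)*sqrt(295).

The residue is (6561/435125)*sqrt(295).


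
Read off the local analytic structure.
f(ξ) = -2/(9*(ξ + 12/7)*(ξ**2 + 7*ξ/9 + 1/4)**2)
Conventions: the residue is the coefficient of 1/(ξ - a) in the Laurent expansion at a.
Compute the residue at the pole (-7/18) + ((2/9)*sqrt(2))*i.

The residue is (38416/1190281) + ((38101217/38088992)*sqrt(2))*i.

The factor ξ**2 + 7*ξ/9 + 1/4 splits as (ξ - a)(ξ - a') with a = (-7/18) + ((2/9)*sqrt(2))*i, a' = (-7/18) - ((2/9)*sqrt(2))*i. At the order-2 pole a set g(ξ) = (ξ - a)^2*f(ξ) = [-2/(9*(ξ + 12/7))] / (ξ - a')^2.
Order-2 pole: residue = g'(a); g'((-7/18) + ((2/9)*sqrt(2))*i) = (38416/1190281) + ((38101217/38088992)*sqrt(2))*i, so the residue is (38416/1190281) + ((38101217/38088992)*sqrt(2))*i.


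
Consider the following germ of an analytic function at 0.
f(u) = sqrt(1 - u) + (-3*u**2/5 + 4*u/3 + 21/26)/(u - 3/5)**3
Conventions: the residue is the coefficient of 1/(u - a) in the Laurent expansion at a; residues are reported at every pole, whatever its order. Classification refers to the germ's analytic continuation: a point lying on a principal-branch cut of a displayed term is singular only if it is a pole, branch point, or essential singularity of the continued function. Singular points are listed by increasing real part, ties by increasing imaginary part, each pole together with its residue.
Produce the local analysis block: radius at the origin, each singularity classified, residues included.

Radius of convergence at 0: 3/5.
At 3/5: a pole of order 3; residue -3/5.
At 1: an algebraic (square-root) branch point.

Denominator factor (u - 3/5)^3: pole of order 3 at 3/5, modulus 3/5.
Branch term (1)*sqrt(1 - u/(1)): its argument vanishes at u = 1, a square-root branch point, modulus 1.
The radius of convergence is the smallest modulus among the singular points: 3/5.
The branch term is analytic at 3/5 and contributes nothing to the residue; only the rational part matters.
At the order-3 pole 3/5 set g(u) = (u - (3/5))^3*(rational part) = -3*u**2/5 + 4*u/3 + 21/26.
Order-3 pole: residue = g''(a)/2; g''(3/5) = -6/5, so the residue is -3/5.
List the singular points by increasing real part (a conjugate pair: the negative imaginary part first).


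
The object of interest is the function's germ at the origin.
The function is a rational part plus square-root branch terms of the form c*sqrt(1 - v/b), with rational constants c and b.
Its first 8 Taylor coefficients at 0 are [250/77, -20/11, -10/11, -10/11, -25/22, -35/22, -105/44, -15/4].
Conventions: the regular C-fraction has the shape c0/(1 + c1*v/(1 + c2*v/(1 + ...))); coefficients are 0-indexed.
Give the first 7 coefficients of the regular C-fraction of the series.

The regular C-fraction coefficients are [250/77, 14/25, -53/50, -25/106, -81/106, -53/162, -109/162].

Taylor coefficients (read off): a_0 = 250/77, a_1 = -20/11, a_2 = -10/11, a_3 = -10/11, a_4 = -25/22, a_5 = -35/22, a_6 = -105/44.
c0 = a_0 = 250/77. Peel one level at a time: if S = 1 + c*v/S' with S'(0) = 1, then c is the v-coefficient of S and S' = c*v/(S - 1).
S_1 = c0/f = 1 + (14/25)*v + (371/625)*v^2 + ...; c1 = 14/25.
S_2 = c1*v/(S_1 - 1) = 1 + (-53/50)*v + (-1/4)*v^2 + ...; c2 = -53/50.
S_3 = c2*v/(S_2 - 1) = 1 + (-25/106)*v + (-2025/11236)*v^2 + ...; c3 = -25/106.
S_4 = c3*v/(S_3 - 1) = 1 + (-81/106)*v + (-1/4)*v^2 + ...; c4 = -81/106.
S_5 = c4*v/(S_4 - 1) = 1 + (-53/162)*v + (-5777/26244)*v^2 + ...; c5 = -53/162.
S_6 = c5*v/(S_5 - 1) = 1 + (-109/162)*v + ...; c6 = -109/162.
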